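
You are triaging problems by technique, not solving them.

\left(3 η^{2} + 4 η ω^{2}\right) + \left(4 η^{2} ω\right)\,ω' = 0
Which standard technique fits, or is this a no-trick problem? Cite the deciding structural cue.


Technique: the exact-equation method — check exactness first: here it holds (3 η^{2} + 4 η ω^{2}, 4 η^{2} ω have matching cross partials), so no integrating factor is needed.


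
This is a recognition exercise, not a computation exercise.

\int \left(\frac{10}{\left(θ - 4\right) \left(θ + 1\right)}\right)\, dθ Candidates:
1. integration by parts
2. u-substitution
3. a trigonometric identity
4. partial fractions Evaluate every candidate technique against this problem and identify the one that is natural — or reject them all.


Diagnosis: partial fractions — a proper rational integrand whose denominator splits into simpler factors — decompose into partial fractions first.
- integration by parts: the integrand does not split as a nonconstant polynomial times an exp, sine, cosine of a linear argument, or logarithm — no polynomial-kernel parts product to differentiate one side of.
- u-substitution — no subexpression of the integrand pairs with its own derivative as a factor — individual terms may offer their own substitutions, but any change of variable covering the whole integral would have to be constructed from outside the expression.
- a trigonometric identity: no sine or cosine appears, so there is nothing for a trigonometric identity to act on.
- partial fractions — a fit — the right tool for this form.


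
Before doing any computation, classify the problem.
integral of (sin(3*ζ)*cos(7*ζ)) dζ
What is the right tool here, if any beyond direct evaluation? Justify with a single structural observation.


Method: a trigonometric identity — the product sin(3*ζ)*cos(7*ζ) converts to a sum of single-frequency sinusoids via the product-to-sum identity.


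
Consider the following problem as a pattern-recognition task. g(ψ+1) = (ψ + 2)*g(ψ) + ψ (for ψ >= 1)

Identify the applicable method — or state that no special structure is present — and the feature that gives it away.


Technique: a summation factor — the coefficient ψ + 2 drifts with the index, so no fixed root exists; normalizing by the cumulative product telescopes it.


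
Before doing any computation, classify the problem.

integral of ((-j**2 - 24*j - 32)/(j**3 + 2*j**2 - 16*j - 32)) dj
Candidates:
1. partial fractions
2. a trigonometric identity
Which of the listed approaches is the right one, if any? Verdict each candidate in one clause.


Method: partial fractions — the bottom, j**3 + 2*j**2 - 16*j - 32, comes apart into simple factors, and a proper rational function over split factors decomposes.
- partial fractions: applies; the problem has the shape this method handles.
- a trigonometric identity — with no trigonometric functions present, identity rewriting has no target.


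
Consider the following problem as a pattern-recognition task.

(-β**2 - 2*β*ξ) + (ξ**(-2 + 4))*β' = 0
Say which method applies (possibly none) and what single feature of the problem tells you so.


Diagnosis: the homogeneous substitution — the slope's numerator and denominator share total degree; set v = β/ξ and the equation drops to separable form. A Bernoulli rewrite works here as the equation stands — the homogeneous substitution is the more immediate reading.


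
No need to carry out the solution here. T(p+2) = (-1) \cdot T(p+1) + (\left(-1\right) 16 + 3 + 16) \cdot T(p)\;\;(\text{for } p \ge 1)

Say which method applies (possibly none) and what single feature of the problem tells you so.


Technique: the characteristic-root method — the recurrence treats every index alike (constant coefficients, no forcing) — precisely the regime where r^p trials close it.


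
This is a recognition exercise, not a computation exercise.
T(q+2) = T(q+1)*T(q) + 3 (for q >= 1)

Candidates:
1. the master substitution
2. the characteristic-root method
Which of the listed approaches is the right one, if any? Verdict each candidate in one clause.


Method: no special technique — the sequence value feeds back through itself nonlinearly — linear superposition fails, and every superposition-based closed form fails with it.
- the master substitution — the recursion steps by a constant offset, so exponential reindexing is pointless.
- the characteristic-root method: the recursion is nonlinear in the sequence values, so no linear-modes ansatz applies.


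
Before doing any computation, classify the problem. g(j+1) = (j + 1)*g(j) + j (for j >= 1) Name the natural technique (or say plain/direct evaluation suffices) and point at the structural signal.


Verdict: a summation factor — an index-dependent multiplier j + 1 rules out characteristic roots; a summation factor converts it to a pure difference.


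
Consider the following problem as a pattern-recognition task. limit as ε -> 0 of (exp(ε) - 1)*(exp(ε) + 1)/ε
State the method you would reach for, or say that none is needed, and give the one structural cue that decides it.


Method: l'Hôpital's rule (0/0) — the 0/0 form at 0 is the signature situation for l'Hôpital's rule. Known elementary limits would finish this too — the rule just bypasses the case analysis.


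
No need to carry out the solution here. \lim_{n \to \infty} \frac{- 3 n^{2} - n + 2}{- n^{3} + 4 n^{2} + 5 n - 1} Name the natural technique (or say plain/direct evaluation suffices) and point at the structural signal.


Verdict: dominant-term comparison — growth-rate triage: the leading powers of n decide the limit, everything else is noise. As a single quotient, the ∞/∞ shape would yield to repeated differentiation as well — the growth comparison gets there in one look.


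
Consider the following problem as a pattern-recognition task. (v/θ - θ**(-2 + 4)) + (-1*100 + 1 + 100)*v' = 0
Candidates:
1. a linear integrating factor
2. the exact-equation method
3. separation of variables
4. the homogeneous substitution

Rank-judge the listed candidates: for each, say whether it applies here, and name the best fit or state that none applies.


Verdict: a linear integrating factor — linear in the unknown with genuine forcing: multiply through by the exponential of the integrated coefficient and the left side closes into one derivative.
- a linear integrating factor: yes, a natural case for it.
- the exact-equation method: the cross partial derivatives disagree, so no single potential exists.
- separation of variables: the two dependences do not factor apart.
- the homogeneous substitution: the ratio of the variables does not determine the slope.


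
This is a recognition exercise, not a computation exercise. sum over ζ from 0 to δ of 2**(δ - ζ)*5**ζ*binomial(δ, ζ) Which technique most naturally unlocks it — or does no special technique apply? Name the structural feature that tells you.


Verdict: the binomial theorem — binomial coefficients against complementary powers of 5 and 2: recognize the binomial expansion and resum.


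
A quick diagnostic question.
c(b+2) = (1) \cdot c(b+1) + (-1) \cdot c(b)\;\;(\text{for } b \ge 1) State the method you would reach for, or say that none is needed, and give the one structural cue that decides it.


Verdict: the characteristic-root method — this is the constant-coefficient homogeneous case — the whole solution in b reduces to a polynomial's roots.


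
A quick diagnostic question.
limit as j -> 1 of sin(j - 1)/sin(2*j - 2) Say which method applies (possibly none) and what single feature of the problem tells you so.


Best approach: l'Hôpital's rule (0/0) — plug in 1: top and bottom both hit zero, so differentiate each and retry. Known elementary limits would finish this too — the rule just bypasses the case analysis.


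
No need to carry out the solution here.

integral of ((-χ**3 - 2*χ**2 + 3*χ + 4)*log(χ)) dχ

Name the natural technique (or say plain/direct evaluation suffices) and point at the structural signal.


Method: integration by parts — log(χ) is the classic u in parts — its derivative is a plain reciprocal while -χ**3 - 2*χ**2 + 3*χ + 4 absorbs the dv role.


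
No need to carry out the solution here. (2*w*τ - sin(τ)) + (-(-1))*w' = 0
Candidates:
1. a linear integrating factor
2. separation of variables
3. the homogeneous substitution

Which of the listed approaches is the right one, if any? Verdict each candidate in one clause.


Method: a linear integrating factor — linear in the unknown with genuine forcing: multiply through by the exponential of the integrated coefficient and the left side closes into one derivative.
- a linear integrating factor: yes — fits the structure here.
- separation of variables: no algebra isolates the independent variable on one side and the unknown on the other.
- the homogeneous substitution: solved for the derivative, the right side changes under joint scaling of the two variables.


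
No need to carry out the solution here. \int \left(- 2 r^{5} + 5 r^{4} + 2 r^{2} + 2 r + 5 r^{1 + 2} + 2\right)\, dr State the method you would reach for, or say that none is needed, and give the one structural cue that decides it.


Verdict: no special technique — nothing composite, nothing rational, nothing trigonometric — each constant-multiple power of r integrates by the power rule alone.


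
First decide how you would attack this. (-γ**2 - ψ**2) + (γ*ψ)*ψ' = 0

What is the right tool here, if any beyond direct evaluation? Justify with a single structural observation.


Method: the homogeneous substitution — the slope is degree-zero homogeneous: the ratio substitution v = ψ/γ collapses it. Rearranged, this also fits the Bernoulli template directly; the homogeneous substitution reads the structure without the rearrangement.


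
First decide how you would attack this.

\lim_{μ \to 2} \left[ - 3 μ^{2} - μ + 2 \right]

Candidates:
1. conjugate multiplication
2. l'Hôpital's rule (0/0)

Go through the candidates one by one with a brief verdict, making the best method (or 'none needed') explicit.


Technique: no special technique — the expression is continuous at 2 — substitute and evaluate; no indeterminate form appears.
- conjugate multiplication: multiplying by a conjugate would not remove any indeterminacy here.
- l'Hôpital's rule (0/0): substituting the point produces a determinate value, not a 0 over 0 clash.


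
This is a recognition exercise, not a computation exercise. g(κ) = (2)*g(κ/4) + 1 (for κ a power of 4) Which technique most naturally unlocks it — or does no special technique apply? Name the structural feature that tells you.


Technique: the master substitution — the call at κ/4 makes this multiplicative recursion; the master-style substitution converts it to additive.


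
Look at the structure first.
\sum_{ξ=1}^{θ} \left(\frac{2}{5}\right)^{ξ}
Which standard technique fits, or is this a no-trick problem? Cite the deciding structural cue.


Best approach: the geometric series formula — check a ratio of consecutive terms: it is \frac{2}{5}, independent of the index, so the geometric formula closes the sum.


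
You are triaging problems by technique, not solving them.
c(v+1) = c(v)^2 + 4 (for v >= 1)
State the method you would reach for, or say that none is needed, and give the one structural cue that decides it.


Verdict: no special technique — the new term depends nonlinearly on the old ones, which disqualifies every superposition-based technique.


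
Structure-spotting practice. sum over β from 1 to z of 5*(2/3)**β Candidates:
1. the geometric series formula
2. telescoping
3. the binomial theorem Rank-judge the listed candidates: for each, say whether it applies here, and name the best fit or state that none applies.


Diagnosis: the geometric series formula — check a ratio of consecutive terms: it is 2/3, independent of the index, so the geometric formula closes the sum.
- the geometric series formula: applies; the problem has the shape this method handles.
- telescoping — as presented, consecutive terms share no shifted copy to cancel against — no rewrite is on display to change that.
- the binomial theorem — the summand does not match any term pattern of an expanded binomial power.


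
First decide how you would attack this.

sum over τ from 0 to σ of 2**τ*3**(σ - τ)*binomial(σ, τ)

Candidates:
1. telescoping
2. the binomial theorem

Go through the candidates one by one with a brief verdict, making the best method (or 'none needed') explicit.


Verdict: the binomial theorem — the binomial coefficients weight matched powers of 2 and 3, which is exactly the expansion of a binomial power.
- telescoping: the terms as presented offer no neighboring cancellation — a telescoping rewrite may exist, but the displayed structure does not hand one over.
- the binomial theorem: applies; the problem has the shape this method handles.


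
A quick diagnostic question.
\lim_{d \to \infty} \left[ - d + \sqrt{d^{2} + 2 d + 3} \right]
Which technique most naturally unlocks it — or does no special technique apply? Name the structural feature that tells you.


Diagnosis: conjugate multiplication — this difference gives up after one conjugate multiplication — the radical structure cancels against its conjugate.


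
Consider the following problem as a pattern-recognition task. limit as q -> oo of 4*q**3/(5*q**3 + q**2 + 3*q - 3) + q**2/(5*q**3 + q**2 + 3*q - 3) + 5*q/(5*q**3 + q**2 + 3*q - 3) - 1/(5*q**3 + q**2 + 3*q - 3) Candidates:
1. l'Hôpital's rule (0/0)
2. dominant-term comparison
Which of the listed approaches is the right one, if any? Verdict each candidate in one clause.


Verdict: dominant-term comparison — at large q only the top-degree terms survive; compare the leading terms and the limit falls out.
- l'Hôpital's rule (0/0): no 0/0 form appears: written as one quotient, top and bottom both grow without bound, and the ratio is decided by their leading terms.
- dominant-term comparison: yes — fits the structure here.


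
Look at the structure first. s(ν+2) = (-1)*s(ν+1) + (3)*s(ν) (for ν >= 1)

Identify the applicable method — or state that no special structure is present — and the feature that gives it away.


Technique: the characteristic-root method — fixed numeric weights on consecutive terms and no forcing term added: the root method in its home territory.


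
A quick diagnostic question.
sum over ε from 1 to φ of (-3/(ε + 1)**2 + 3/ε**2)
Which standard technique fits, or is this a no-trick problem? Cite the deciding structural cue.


Best approach: telescoping — consecutive terms evaluate one function at adjacent indices (3/ε**2 is its current value): one term's tail is the next term's head, so the chain collapses.


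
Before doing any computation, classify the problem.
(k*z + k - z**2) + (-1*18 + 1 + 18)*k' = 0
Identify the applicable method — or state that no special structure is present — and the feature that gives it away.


Verdict: a linear integrating factor — linear in the unknown with genuine forcing: multiply through by the exponential of the integrated coefficient and the left side closes into one derivative.


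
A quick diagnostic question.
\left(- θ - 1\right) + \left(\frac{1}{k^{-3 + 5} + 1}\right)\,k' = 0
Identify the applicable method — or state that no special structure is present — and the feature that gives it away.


Best approach: separation of variables — separating collects all k-dependence with the derivative and leaves all θ-dependence opposite: variables separate. The equation is exact as it stands too — a potential function exists — though separation reads the split structure directly.


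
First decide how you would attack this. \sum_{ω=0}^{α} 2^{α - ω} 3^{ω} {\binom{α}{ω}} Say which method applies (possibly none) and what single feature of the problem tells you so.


Technique: the binomial theorem — binomial coefficients against complementary powers of 3 and 2: recognize the binomial expansion and resum.


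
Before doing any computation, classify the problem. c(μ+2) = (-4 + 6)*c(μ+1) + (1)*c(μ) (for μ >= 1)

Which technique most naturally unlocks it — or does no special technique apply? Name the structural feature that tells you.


Best approach: the characteristic-root method — no index-dependence in the weights and nothing inhomogeneous: classic characteristic-equation setup.


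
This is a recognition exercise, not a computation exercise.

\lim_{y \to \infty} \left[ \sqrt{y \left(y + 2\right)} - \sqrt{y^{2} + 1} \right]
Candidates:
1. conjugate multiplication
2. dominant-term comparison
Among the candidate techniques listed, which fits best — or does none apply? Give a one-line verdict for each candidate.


Technique: conjugate multiplication — \sqrt{y \left(y + 2\right)} and \sqrt{y^{2} + 1} both blow up, but their difference is tame once the conjugate rationalizes it.
- conjugate multiplication: applies; the problem has the shape this method handles.
- dominant-term comparison — this limit is not decided by comparing leading-term growth at infinity.


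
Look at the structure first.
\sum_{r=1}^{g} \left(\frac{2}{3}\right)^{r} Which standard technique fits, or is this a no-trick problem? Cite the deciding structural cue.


Best approach: the geometric series formula — each term is \frac{2}{3} times the previous one, so the geometric-series formula applies directly.


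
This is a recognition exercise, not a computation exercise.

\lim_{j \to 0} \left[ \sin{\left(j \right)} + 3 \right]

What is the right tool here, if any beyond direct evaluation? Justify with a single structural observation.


Best approach: no special technique — nothing blocks direct substitution at 0: plug in and finish.


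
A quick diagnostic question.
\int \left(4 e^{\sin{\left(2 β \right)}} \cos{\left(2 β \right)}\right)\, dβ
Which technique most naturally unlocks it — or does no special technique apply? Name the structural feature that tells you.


Technique: u-substitution — collected, the integrand has one factor that is, up to a constant, the derivative of an inner expression the rest depends on — substitute for that inner expression.


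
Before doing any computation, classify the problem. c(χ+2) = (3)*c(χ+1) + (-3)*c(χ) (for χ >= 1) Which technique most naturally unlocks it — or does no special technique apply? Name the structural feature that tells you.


Verdict: the characteristic-root method — this is the constant-coefficient homogeneous case — the whole solution in χ reduces to a polynomial's roots.


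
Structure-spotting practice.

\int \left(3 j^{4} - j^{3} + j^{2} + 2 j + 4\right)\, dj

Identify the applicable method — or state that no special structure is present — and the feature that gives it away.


Verdict: no special technique — scan for structure and find none: constant multiples of powers of j, integrate directly.


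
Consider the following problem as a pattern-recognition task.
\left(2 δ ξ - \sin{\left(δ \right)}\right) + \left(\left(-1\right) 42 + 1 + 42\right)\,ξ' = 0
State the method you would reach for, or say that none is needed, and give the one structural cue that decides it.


Best approach: a linear integrating factor — the unknown enters only to the first power against a nonzero forcing term — the integrating-factor template applies directly.


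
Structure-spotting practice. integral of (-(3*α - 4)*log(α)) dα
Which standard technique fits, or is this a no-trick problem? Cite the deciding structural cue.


Verdict: integration by parts — take log(α) as the piece to differentiate: what remains is a power-rule integral in disguise.


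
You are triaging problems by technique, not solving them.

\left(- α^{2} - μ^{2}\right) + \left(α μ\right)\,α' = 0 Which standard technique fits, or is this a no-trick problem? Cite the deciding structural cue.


Verdict: the homogeneous substitution — scaling μ and α together leaves the slope fixed — it depends only on α/μ, so substitute the ratio. Rearranged, this also fits the Bernoulli template directly; the homogeneous substitution reads the structure without the rearrangement.


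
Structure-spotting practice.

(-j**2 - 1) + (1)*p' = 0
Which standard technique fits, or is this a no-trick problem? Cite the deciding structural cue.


Method: no special technique — the slope is a function of j alone, so integrate both sides directly.


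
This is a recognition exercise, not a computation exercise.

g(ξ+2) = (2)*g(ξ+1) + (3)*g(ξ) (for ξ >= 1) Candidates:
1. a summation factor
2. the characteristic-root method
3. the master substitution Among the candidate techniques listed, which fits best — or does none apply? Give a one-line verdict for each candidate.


Diagnosis: the characteristic-root method — try a geometric ansatz r^ξ: constant coefficients turn the recurrence into one polynomial equation in r.
- a summation factor — a summation factor telescopes one-step recursions; this one carries higher-order memory.
- the characteristic-root method: applicable, and directly so.
- the master substitution — no fixed divisor shrinks the index between calls.


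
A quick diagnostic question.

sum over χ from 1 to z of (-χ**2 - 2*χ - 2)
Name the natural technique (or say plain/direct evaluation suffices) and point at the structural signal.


Best approach: no special technique — the summand is a plain polynomial in χ (expanding first if it arrives factored); standard power-sum formulas evaluate it term by term.


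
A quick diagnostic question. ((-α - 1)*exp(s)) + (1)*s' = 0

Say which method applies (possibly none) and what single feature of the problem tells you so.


Method: separation of variables — solved for the derivative, the right side splits multiplicatively into a function of each variable alone — divide and integrate each side.


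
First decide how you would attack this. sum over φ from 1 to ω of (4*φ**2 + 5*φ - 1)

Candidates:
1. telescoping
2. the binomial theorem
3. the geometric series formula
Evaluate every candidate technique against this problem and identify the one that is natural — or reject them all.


Technique: no special technique — every summand is a constant multiple of a power of φ — apply the standard power-sum identities one degree at a time.
- telescoping — computed from the summand as displayed, the partial sums build up without the pairwise collapse telescoping exploits.
- the binomial theorem: there is no pair of bases whose matched powers would reassemble into a single binomial power.
- the geometric series formula: consecutive terms are not related by a fixed multiplier.


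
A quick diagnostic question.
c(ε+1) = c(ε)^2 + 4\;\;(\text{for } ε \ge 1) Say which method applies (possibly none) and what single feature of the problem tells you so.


Best approach: no special technique — the recurrence is nonlinear in the sequence terms; no linear-recurrence method fits it as written — one iterates or studies it directly.


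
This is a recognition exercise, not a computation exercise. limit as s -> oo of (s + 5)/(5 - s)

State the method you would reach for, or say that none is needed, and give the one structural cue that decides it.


Best approach: dominant-term comparison — at large s only the top-degree terms survive; compare the leading terms and the limit falls out. Viewed as a single quotient this is an ∞/∞ form — an at-infinity application of l'Hôpital's rule would also resolve it; comparing leading growth reads the answer without differentiating.


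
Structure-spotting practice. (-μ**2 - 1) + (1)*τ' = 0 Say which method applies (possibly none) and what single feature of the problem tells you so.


Verdict: no special technique — solved for the derivative, no τ appears — this is antidifferentiation in μ wearing ODE clothing.


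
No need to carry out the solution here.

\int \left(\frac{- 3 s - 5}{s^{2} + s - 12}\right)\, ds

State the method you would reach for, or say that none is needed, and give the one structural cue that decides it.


Method: partial fractions — with s^{2} + s - 12 factorable and the degree on top strictly smaller, simple-fraction decomposition is immediate.


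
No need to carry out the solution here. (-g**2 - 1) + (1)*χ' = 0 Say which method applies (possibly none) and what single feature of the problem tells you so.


Best approach: no special technique — with χ absent the equation is not coupled at all: direct integration in g.


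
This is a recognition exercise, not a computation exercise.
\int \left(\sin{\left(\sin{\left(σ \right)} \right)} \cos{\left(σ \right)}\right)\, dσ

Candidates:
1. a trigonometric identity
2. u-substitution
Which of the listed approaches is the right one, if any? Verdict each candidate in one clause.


Method: u-substitution — the only nontrivial dependence routes through \sin{\left(σ \right)}, whose derivative supplies the leftover factor up to a constant multiple — u = \sin{\left(σ \right)} flattens it.
- a trigonometric identity — the trigonometric factor has no even power to reduce and no cross-frequency product to convert — the standard power-reduction and product-to-sum identities do not engage it.
- u-substitution: yes — fits the structure here.


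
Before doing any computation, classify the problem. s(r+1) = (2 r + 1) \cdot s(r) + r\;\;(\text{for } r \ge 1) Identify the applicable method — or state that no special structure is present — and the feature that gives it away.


Method: a summation factor — first-order linear but the coefficient 2 r + 1 moves with the index — divide by the cumulative product and telescope.


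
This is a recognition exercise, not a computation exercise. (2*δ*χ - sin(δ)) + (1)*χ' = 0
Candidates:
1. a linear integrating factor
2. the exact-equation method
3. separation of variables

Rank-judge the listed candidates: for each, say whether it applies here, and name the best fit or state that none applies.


Technique: a linear integrating factor — χ enters only linearly with coefficient 2*δ; multiply by exp of the integral of 2*δ and the left side becomes one derivative.
- a linear integrating factor — yes, a natural case for it.
- the exact-equation method: no potential function has this form as its differential, as written.
- separation of variables — no division isolates the independent variable from the unknown.


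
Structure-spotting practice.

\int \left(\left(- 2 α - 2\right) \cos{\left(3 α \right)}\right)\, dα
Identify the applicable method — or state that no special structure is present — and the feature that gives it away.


Method: integration by parts — a polynomial factor - 2 α - 2 multiplies \cos{\left(3 α \right)}; differentiating - 2 α - 2 lowers its degree while \cos{\left(3 α \right)} integrates cleanly, so parts wins.


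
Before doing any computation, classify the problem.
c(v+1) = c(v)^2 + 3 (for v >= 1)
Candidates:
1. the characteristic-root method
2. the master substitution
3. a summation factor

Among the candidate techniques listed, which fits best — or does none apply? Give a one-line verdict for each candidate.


Verdict: no special technique — once the recursion is nonlinear, characteristic roots, master substitutions, and summation factors are all off the table.
- the characteristic-root method — the recursion is nonlinear in the sequence values, so no linear-modes ansatz applies.
- the master substitution: the recursion shifts the index rather than dividing it.
- a summation factor: no summation factor applies — the rule is not linear in the sequence values.


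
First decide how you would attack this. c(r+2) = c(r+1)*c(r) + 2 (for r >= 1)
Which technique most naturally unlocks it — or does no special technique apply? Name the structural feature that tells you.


Method: no special technique — the unknown enters the rule nonlinearly, not as a weighted sum — no linear method is even well-posed.


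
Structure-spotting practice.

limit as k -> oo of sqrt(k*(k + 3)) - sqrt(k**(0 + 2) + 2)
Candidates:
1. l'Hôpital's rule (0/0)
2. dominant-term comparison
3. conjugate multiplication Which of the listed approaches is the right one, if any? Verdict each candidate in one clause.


Verdict: conjugate multiplication — the difference sqrt(k*(k + 3)) - sqrt(k**(0 + 2) + 2) is an ∞ − ∞ stalemate; its conjugate partner breaks the tie.
- l'Hôpital's rule (0/0): substitution produces ∞ − ∞ rather than a vanishing quotient; the rule needs a 0/0 ratio to act on.
- dominant-term comparison: no dominant-degree comparison decides it.
- conjugate multiplication — a fit — the right tool for this form.


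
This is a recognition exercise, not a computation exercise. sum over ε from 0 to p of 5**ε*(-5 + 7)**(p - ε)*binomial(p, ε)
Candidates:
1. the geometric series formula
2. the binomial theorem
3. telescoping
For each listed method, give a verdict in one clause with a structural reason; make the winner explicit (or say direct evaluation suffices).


Best approach: the binomial theorem — binomial coefficients against complementary powers of 5 and (-5 + 7): recognize the binomial expansion and resum.
- the geometric series formula — there is no constant term-to-term ratio.
- the binomial theorem: yes, a natural case for it.
- telescoping — neither a shifted-difference shape nor integer-spaced poles are present.


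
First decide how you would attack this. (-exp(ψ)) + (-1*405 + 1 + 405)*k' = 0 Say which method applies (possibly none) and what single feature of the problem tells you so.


Best approach: no special technique — solved for the derivative, no k appears — this is antidifferentiation in ψ wearing ODE clothing.


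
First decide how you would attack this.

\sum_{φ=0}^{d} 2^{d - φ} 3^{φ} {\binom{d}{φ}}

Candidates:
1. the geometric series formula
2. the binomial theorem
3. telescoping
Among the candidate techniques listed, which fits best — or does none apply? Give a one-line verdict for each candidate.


Method: the binomial theorem — the binomial coefficients weight matched powers of 3 and 2, which is exactly the expansion of a binomial power.
- the geometric series formula: consecutive terms are not related by a fixed multiplier.
- the binomial theorem: yes — fits the structure here.
- telescoping: as presented, consecutive terms share no shifted copy to cancel against — no rewrite is on display to change that.


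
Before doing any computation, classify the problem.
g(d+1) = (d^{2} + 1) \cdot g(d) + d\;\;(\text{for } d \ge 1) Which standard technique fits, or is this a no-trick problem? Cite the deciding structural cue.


Method: a summation factor — rescale the sequence by the product of the weights d^{2} + 1 so far — the recurrence collapses to a plain running sum.


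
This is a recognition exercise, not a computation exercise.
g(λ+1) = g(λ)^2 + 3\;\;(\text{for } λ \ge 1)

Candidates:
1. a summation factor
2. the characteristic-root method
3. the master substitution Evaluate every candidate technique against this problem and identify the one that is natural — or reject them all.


Diagnosis: no special technique — the update rule curves (it is not linear in the unknown sequence), so no superposition-based closed form attaches — iterate or study it directly.
- a summation factor: no summation factor applies — the rule is not linear in the sequence values.
- the characteristic-root method — nonlinearity rules out exponential-mode superposition from the start.
- the master substitution — with no divided-index recursive call, reindexing by powers of a base buys nothing.


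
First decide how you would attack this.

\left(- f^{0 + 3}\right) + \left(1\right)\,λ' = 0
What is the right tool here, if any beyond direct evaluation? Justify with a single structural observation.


Technique: no special technique — the slope is a pure function of f; integrate both sides and be done.


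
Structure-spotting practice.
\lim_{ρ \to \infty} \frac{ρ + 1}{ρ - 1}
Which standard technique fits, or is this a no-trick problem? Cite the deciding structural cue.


Best approach: dominant-term comparison — growth-rate triage: the leading powers of ρ decide the limit, everything else is noise. Differentiating the expression as a single quotient would eventually settle it as well; matching dominant growth settles it immediately.


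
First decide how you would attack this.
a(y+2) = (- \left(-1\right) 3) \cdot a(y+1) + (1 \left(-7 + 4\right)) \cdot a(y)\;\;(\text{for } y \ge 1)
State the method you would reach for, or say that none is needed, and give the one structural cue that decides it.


Technique: the characteristic-root method — linear, homogeneous, constant coefficients: solutions of the form r^y exist — find the roots of the characteristic polynomial.


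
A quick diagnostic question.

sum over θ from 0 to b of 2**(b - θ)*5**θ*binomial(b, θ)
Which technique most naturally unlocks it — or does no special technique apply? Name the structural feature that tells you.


Diagnosis: the binomial theorem — terms weighting binomial(b, θ) against matched powers of 5 and 2 reassemble into (5 + 2)^b by the binomial theorem.


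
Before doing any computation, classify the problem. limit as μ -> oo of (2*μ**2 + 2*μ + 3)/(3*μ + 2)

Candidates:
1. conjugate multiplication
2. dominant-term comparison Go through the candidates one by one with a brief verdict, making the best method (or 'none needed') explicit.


Method: dominant-term comparison — divide by the highest power of μ present: lower-order terms vanish and the dominant ratio remains.
- conjugate multiplication: the conjugate move applies to radical differences, which this is not.
- dominant-term comparison: yes, a natural case for it.


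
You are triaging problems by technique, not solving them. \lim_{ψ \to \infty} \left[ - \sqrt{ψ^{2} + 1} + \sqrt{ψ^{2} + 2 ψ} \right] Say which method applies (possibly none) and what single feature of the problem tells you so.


Best approach: conjugate multiplication — \sqrt{ψ^{2} + 2 ψ} and \sqrt{ψ^{2} + 1} both blow up, but their difference is tame once the conjugate rationalizes it.


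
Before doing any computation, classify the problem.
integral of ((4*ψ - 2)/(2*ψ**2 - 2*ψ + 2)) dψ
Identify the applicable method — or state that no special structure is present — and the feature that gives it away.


Verdict: u-substitution — collected, the integrand has one factor that is, up to a constant, the derivative of an inner expression the rest depends on — substitute for that inner expression.


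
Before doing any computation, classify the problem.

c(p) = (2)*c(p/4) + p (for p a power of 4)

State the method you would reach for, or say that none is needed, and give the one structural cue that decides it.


Verdict: the master substitution — index division is the fingerprint: p/4 in the recursive call means substitute p = 4^m.


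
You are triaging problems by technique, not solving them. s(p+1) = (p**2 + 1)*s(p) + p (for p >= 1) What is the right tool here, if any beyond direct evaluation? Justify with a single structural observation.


Best approach: a summation factor — one-term recursion with variable weight p**2 + 1 is solved by product normalization, not by root-finding.


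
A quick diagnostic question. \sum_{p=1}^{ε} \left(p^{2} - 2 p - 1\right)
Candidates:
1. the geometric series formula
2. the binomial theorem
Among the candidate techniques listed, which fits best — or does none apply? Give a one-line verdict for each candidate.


Diagnosis: no special technique — constant-multiple powers of p with no cancellation partners and no common ratio — use the standard power-sum formulas.
- the geometric series formula — the ratio of consecutive terms depends on the index.
- the binomial theorem — there is no pair of bases whose matched powers would reassemble into a single binomial power.


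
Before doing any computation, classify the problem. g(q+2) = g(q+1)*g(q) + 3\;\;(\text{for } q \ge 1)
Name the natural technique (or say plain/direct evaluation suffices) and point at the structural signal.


Method: no special technique — the unknown enters the rule nonlinearly, not as a weighted sum — no linear method is even well-posed.


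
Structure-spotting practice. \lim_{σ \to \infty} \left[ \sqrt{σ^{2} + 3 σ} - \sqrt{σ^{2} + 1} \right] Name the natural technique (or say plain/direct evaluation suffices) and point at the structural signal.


Diagnosis: conjugate multiplication — infinity minus infinity with a radical in play — multiply by the conjugate so the divergences of \sqrt{σ^{2} + 3 σ} and \sqrt{σ^{2} + 1} annihilate.


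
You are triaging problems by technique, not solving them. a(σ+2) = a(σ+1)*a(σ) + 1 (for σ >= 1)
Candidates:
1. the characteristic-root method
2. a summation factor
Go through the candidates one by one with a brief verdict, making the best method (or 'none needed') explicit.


Technique: no special technique — nonlinear feedback in the recursion rules out every root- or factor-based technique.
- the characteristic-root method: the recursion is nonlinear in the sequence values, so no linear-modes ansatz applies.
- a summation factor: the recursion is nonlinear — outside the first-order linear family a summation factor addresses.


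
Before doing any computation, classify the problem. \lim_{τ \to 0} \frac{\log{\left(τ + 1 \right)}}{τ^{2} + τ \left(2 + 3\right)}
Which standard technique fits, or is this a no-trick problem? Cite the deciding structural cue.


Technique: l'Hôpital's rule (0/0) — both numerator and denominator vanish at 0: the genuine 0/0 indeterminate that l'Hôpital exists for. A first-order expansion at the point is an equally standard path; the rule packages it.


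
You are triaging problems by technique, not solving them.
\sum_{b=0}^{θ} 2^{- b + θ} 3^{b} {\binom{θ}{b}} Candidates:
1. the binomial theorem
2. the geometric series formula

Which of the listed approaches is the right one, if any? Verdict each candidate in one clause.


Verdict: the binomial theorem — binomial coefficients against complementary powers of 3 and 2: recognize the binomial expansion and resum.
- the binomial theorem — yes — fits the structure here.
- the geometric series formula — dividing successive terms gives an index-dependent quantity, not a constant.


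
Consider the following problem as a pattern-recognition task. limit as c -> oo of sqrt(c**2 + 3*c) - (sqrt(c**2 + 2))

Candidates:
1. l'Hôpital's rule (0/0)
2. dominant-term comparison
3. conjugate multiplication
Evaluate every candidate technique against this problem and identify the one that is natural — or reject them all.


Technique: conjugate multiplication — neither sqrt(c**2 + 3*c) nor sqrt(c**2 + 2) converges alone, so rewrite their difference as a conjugate-rationalized quotient first.
- l'Hôpital's rule (0/0) — the expression is a difference driving to ∞ − ∞, not a 0/0 quotient — there is no ratio for the rule to differentiate.
- dominant-term comparison — no dominant-degree comparison decides it.
- conjugate multiplication: yes, a natural case for it.


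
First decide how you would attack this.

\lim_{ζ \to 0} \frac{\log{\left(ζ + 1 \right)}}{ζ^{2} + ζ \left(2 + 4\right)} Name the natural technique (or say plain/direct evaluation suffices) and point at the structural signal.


Method: l'Hôpital's rule (0/0) — both numerator and denominator vanish at 0: the genuine 0/0 indeterminate that l'Hôpital exists for. Expanding numerator and denominator to first order gives the same value — the rule automates exactly that.
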